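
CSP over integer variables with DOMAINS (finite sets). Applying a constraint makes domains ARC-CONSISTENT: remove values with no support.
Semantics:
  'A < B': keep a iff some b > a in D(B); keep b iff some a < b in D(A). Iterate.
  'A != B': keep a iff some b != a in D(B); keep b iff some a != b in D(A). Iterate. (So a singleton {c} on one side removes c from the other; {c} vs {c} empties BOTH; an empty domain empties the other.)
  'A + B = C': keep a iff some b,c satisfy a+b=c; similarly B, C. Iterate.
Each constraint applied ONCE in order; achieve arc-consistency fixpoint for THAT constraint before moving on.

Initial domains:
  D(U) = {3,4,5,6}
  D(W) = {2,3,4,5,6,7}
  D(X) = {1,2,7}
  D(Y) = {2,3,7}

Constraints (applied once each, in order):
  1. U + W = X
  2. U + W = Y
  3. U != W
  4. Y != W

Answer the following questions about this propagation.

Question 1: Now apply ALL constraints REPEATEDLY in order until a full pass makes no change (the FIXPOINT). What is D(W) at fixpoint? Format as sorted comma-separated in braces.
Answer: {2,3,4}

Derivation:
pass 0 (initial): D(W)={2,3,4,5,6,7}
pass 1: U {3,4,5,6}->{3,4,5}; W {2,3,4,5,6,7}->{2,3,4}; X {1,2,7}->{7}; Y {2,3,7}->{7}
pass 2: no change
Fixpoint after 2 passes: D(W) = {2,3,4}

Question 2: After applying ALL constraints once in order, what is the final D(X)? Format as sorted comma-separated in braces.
Answer: {7}

Derivation:
Constraint 1 (U + W = X) on D(U)={3,4,5,6} D(W)={2,3,4,5,6,7} D(X)={1,2,7}: U {3,4,5,6}->{3,4,5}; W {2,3,4,5,6,7}->{2,3,4}; X {1,2,7}->{7}
Constraint 2 (U + W = Y) on D(U)={3,4,5} D(W)={2,3,4} D(Y)={2,3,7}: Y {2,3,7}->{7}
Constraint 3 (U != W) on D(U)={3,4,5} D(W)={2,3,4}: no change
Constraint 4 (Y != W) on D(Y)={7} D(W)={2,3,4}: no change
So after all 4 constraints: D(X) = {7}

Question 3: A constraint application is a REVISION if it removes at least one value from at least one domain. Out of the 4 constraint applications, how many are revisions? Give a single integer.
Answer: 2

Derivation:
Constraint 1 (U + W = X) on D(U)={3,4,5,6} D(W)={2,3,4,5,6,7} D(X)={1,2,7}: U {3,4,5,6}->{3,4,5}; W {2,3,4,5,6,7}->{2,3,4}; X {1,2,7}->{7} => REVISION
Constraint 2 (U + W = Y) on D(U)={3,4,5} D(W)={2,3,4} D(Y)={2,3,7}: Y {2,3,7}->{7} => REVISION
Constraint 3 (U != W) on D(U)={3,4,5} D(W)={2,3,4}: no change => not a revision
Constraint 4 (Y != W) on D(Y)={7} D(W)={2,3,4}: no change => not a revision
Total revisions = 2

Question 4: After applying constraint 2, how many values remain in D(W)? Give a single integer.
Answer: 3

Derivation:
Constraint 1 (U + W = X) on D(U)={3,4,5,6} D(W)={2,3,4,5,6,7} D(X)={1,2,7}: U {3,4,5,6}->{3,4,5}; W {2,3,4,5,6,7}->{2,3,4}; X {1,2,7}->{7}
Constraint 2 (U + W = Y) on D(U)={3,4,5} D(W)={2,3,4} D(Y)={2,3,7}: Y {2,3,7}->{7}
So after constraint 2: D(W)={2,3,4}, size = 3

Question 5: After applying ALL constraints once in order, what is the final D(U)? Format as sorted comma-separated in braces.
Answer: {3,4,5}

Derivation:
Constraint 1 (U + W = X) on D(U)={3,4,5,6} D(W)={2,3,4,5,6,7} D(X)={1,2,7}: U {3,4,5,6}->{3,4,5}; W {2,3,4,5,6,7}->{2,3,4}; X {1,2,7}->{7}
Constraint 2 (U + W = Y) on D(U)={3,4,5} D(W)={2,3,4} D(Y)={2,3,7}: Y {2,3,7}->{7}
Constraint 3 (U != W) on D(U)={3,4,5} D(W)={2,3,4}: no change
Constraint 4 (Y != W) on D(Y)={7} D(W)={2,3,4}: no change
So after all 4 constraints: D(U) = {3,4,5}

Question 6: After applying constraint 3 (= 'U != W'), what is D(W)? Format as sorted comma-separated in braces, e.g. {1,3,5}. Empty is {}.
Answer: {2,3,4}

Derivation:
Constraint 1 (U + W = X) on D(U)={3,4,5,6} D(W)={2,3,4,5,6,7} D(X)={1,2,7}: U {3,4,5,6}->{3,4,5}; W {2,3,4,5,6,7}->{2,3,4}; X {1,2,7}->{7}
Constraint 2 (U + W = Y) on D(U)={3,4,5} D(W)={2,3,4} D(Y)={2,3,7}: Y {2,3,7}->{7}
Constraint 3 (U != W) on D(U)={3,4,5} D(W)={2,3,4}: no change
So after constraint 3: D(W) = {2,3,4}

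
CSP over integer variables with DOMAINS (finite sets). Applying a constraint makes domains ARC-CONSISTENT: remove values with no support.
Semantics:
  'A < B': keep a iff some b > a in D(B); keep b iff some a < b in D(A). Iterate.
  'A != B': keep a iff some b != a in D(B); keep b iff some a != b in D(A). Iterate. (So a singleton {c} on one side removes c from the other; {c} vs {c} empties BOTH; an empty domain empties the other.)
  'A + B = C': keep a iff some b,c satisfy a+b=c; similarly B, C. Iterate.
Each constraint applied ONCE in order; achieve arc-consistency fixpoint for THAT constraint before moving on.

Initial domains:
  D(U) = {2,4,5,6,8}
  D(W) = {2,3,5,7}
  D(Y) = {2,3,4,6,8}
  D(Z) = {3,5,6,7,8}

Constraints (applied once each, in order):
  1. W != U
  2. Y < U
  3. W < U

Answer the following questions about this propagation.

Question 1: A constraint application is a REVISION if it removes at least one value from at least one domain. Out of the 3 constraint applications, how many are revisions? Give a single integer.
Answer: 1

Derivation:
Constraint 1 (W != U) on D(W)={2,3,5,7} D(U)={2,4,5,6,8}: no change => not a revision
Constraint 2 (Y < U) on D(Y)={2,3,4,6,8} D(U)={2,4,5,6,8}: Y {2,3,4,6,8}->{2,3,4,6}; U {2,4,5,6,8}->{4,5,6,8} => REVISION
Constraint 3 (W < U) on D(W)={2,3,5,7} D(U)={4,5,6,8}: no change => not a revision
Total revisions = 1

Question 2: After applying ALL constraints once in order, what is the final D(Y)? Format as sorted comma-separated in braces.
Constraint 1 (W != U) on D(W)={2,3,5,7} D(U)={2,4,5,6,8}: no change
Constraint 2 (Y < U) on D(Y)={2,3,4,6,8} D(U)={2,4,5,6,8}: Y {2,3,4,6,8}->{2,3,4,6}; U {2,4,5,6,8}->{4,5,6,8}
Constraint 3 (W < U) on D(W)={2,3,5,7} D(U)={4,5,6,8}: no change
So after all 3 constraints: D(Y) = {2,3,4,6}

Answer: {2,3,4,6}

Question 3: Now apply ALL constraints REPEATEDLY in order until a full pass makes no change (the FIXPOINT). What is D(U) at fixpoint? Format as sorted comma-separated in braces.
pass 0 (initial): D(U)={2,4,5,6,8}
pass 1: U {2,4,5,6,8}->{4,5,6,8}; Y {2,3,4,6,8}->{2,3,4,6}
pass 2: no change
Fixpoint after 2 passes: D(U) = {4,5,6,8}

Answer: {4,5,6,8}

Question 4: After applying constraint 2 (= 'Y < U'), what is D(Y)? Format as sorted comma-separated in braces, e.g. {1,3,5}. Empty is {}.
Constraint 1 (W != U) on D(W)={2,3,5,7} D(U)={2,4,5,6,8}: no change
Constraint 2 (Y < U) on D(Y)={2,3,4,6,8} D(U)={2,4,5,6,8}: Y {2,3,4,6,8}->{2,3,4,6}; U {2,4,5,6,8}->{4,5,6,8}
So after constraint 2: D(Y) = {2,3,4,6}

Answer: {2,3,4,6}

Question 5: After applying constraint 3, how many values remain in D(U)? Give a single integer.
Constraint 1 (W != U) on D(W)={2,3,5,7} D(U)={2,4,5,6,8}: no change
Constraint 2 (Y < U) on D(Y)={2,3,4,6,8} D(U)={2,4,5,6,8}: Y {2,3,4,6,8}->{2,3,4,6}; U {2,4,5,6,8}->{4,5,6,8}
Constraint 3 (W < U) on D(W)={2,3,5,7} D(U)={4,5,6,8}: no change
So after constraint 3: D(U)={4,5,6,8}, size = 4

Answer: 4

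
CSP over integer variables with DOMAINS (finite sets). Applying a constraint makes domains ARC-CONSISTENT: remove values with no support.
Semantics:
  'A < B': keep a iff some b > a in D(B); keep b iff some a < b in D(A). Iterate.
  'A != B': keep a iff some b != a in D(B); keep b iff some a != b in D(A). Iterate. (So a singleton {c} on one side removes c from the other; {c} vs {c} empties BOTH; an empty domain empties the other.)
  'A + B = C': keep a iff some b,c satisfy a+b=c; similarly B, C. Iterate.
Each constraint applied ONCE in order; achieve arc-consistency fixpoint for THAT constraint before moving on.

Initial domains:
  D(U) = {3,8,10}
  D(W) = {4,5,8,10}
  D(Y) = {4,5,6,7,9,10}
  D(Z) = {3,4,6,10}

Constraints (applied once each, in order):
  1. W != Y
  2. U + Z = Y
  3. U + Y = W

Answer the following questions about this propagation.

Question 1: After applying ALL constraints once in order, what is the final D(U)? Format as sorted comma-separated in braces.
Answer: {3}

Derivation:
Constraint 1 (W != Y) on D(W)={4,5,8,10} D(Y)={4,5,6,7,9,10}: no change
Constraint 2 (U + Z = Y) on D(U)={3,8,10} D(Z)={3,4,6,10} D(Y)={4,5,6,7,9,10}: U {3,8,10}->{3}; Z {3,4,6,10}->{3,4,6}; Y {4,5,6,7,9,10}->{6,7,9}
Constraint 3 (U + Y = W) on D(U)={3} D(Y)={6,7,9} D(W)={4,5,8,10}: Y {6,7,9}->{7}; W {4,5,8,10}->{10}
So after all 3 constraints: D(U) = {3}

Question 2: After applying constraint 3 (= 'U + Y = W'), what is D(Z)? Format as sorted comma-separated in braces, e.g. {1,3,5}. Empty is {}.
Constraint 1 (W != Y) on D(W)={4,5,8,10} D(Y)={4,5,6,7,9,10}: no change
Constraint 2 (U + Z = Y) on D(U)={3,8,10} D(Z)={3,4,6,10} D(Y)={4,5,6,7,9,10}: U {3,8,10}->{3}; Z {3,4,6,10}->{3,4,6}; Y {4,5,6,7,9,10}->{6,7,9}
Constraint 3 (U + Y = W) on D(U)={3} D(Y)={6,7,9} D(W)={4,5,8,10}: Y {6,7,9}->{7}; W {4,5,8,10}->{10}
So after constraint 3: D(Z) = {3,4,6}

Answer: {3,4,6}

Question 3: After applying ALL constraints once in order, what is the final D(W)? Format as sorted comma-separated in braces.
Constraint 1 (W != Y) on D(W)={4,5,8,10} D(Y)={4,5,6,7,9,10}: no change
Constraint 2 (U + Z = Y) on D(U)={3,8,10} D(Z)={3,4,6,10} D(Y)={4,5,6,7,9,10}: U {3,8,10}->{3}; Z {3,4,6,10}->{3,4,6}; Y {4,5,6,7,9,10}->{6,7,9}
Constraint 3 (U + Y = W) on D(U)={3} D(Y)={6,7,9} D(W)={4,5,8,10}: Y {6,7,9}->{7}; W {4,5,8,10}->{10}
So after all 3 constraints: D(W) = {10}

Answer: {10}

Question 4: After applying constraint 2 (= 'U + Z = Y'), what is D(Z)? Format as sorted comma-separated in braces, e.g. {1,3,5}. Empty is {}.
Constraint 1 (W != Y) on D(W)={4,5,8,10} D(Y)={4,5,6,7,9,10}: no change
Constraint 2 (U + Z = Y) on D(U)={3,8,10} D(Z)={3,4,6,10} D(Y)={4,5,6,7,9,10}: U {3,8,10}->{3}; Z {3,4,6,10}->{3,4,6}; Y {4,5,6,7,9,10}->{6,7,9}
So after constraint 2: D(Z) = {3,4,6}

Answer: {3,4,6}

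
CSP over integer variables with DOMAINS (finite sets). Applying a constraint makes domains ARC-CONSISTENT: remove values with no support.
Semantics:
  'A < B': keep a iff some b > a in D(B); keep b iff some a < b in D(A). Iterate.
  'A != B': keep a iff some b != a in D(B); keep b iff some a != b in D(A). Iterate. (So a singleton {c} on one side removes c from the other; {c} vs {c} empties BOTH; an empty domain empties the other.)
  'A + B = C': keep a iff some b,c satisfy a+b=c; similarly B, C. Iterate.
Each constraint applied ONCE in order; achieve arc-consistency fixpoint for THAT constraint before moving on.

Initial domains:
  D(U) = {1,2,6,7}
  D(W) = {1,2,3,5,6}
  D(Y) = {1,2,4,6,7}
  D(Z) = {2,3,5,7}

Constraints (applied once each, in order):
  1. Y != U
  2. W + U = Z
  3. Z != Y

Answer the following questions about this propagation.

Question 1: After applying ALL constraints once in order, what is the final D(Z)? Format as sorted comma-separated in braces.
Constraint 1 (Y != U) on D(Y)={1,2,4,6,7} D(U)={1,2,6,7}: no change
Constraint 2 (W + U = Z) on D(W)={1,2,3,5,6} D(U)={1,2,6,7} D(Z)={2,3,5,7}: U {1,2,6,7}->{1,2,6}
Constraint 3 (Z != Y) on D(Z)={2,3,5,7} D(Y)={1,2,4,6,7}: no change
So after all 3 constraints: D(Z) = {2,3,5,7}

Answer: {2,3,5,7}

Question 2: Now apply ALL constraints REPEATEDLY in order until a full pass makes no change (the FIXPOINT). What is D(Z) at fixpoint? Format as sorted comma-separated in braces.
Answer: {2,3,5,7}

Derivation:
pass 0 (initial): D(Z)={2,3,5,7}
pass 1: U {1,2,6,7}->{1,2,6}
pass 2: no change
Fixpoint after 2 passes: D(Z) = {2,3,5,7}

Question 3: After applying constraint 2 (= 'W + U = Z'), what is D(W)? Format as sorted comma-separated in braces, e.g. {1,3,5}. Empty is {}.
Answer: {1,2,3,5,6}

Derivation:
Constraint 1 (Y != U) on D(Y)={1,2,4,6,7} D(U)={1,2,6,7}: no change
Constraint 2 (W + U = Z) on D(W)={1,2,3,5,6} D(U)={1,2,6,7} D(Z)={2,3,5,7}: U {1,2,6,7}->{1,2,6}
So after constraint 2: D(W) = {1,2,3,5,6}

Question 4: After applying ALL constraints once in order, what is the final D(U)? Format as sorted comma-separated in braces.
Answer: {1,2,6}

Derivation:
Constraint 1 (Y != U) on D(Y)={1,2,4,6,7} D(U)={1,2,6,7}: no change
Constraint 2 (W + U = Z) on D(W)={1,2,3,5,6} D(U)={1,2,6,7} D(Z)={2,3,5,7}: U {1,2,6,7}->{1,2,6}
Constraint 3 (Z != Y) on D(Z)={2,3,5,7} D(Y)={1,2,4,6,7}: no change
So after all 3 constraints: D(U) = {1,2,6}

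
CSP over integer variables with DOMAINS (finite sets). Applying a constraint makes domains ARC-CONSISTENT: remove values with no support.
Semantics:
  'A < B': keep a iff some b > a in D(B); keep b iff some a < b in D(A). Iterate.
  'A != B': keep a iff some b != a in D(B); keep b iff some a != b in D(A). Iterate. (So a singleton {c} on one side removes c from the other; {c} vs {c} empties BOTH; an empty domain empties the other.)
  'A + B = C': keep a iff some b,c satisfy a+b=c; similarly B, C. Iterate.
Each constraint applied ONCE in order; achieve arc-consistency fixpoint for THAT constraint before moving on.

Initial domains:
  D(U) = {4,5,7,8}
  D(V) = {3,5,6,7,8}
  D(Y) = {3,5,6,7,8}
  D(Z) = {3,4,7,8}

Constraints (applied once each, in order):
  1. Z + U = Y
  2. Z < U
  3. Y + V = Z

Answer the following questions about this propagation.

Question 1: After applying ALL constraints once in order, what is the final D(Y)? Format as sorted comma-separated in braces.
Answer: {}

Derivation:
Constraint 1 (Z + U = Y) on D(Z)={3,4,7,8} D(U)={4,5,7,8} D(Y)={3,5,6,7,8}: Z {3,4,7,8}->{3,4}; U {4,5,7,8}->{4,5}; Y {3,5,6,7,8}->{7,8}
Constraint 2 (Z < U) on D(Z)={3,4} D(U)={4,5}: no change
Constraint 3 (Y + V = Z) on D(Y)={7,8} D(V)={3,5,6,7,8} D(Z)={3,4}: Y {7,8}->{}; V {3,5,6,7,8}->{}; Z {3,4}->{}
So after all 3 constraints: D(Y) = {}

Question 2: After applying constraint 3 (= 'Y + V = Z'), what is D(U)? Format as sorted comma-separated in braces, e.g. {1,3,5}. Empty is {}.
Constraint 1 (Z + U = Y) on D(Z)={3,4,7,8} D(U)={4,5,7,8} D(Y)={3,5,6,7,8}: Z {3,4,7,8}->{3,4}; U {4,5,7,8}->{4,5}; Y {3,5,6,7,8}->{7,8}
Constraint 2 (Z < U) on D(Z)={3,4} D(U)={4,5}: no change
Constraint 3 (Y + V = Z) on D(Y)={7,8} D(V)={3,5,6,7,8} D(Z)={3,4}: Y {7,8}->{}; V {3,5,6,7,8}->{}; Z {3,4}->{}
So after constraint 3: D(U) = {4,5}

Answer: {4,5}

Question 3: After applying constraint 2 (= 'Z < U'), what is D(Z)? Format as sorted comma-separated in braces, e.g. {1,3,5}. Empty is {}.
Answer: {3,4}

Derivation:
Constraint 1 (Z + U = Y) on D(Z)={3,4,7,8} D(U)={4,5,7,8} D(Y)={3,5,6,7,8}: Z {3,4,7,8}->{3,4}; U {4,5,7,8}->{4,5}; Y {3,5,6,7,8}->{7,8}
Constraint 2 (Z < U) on D(Z)={3,4} D(U)={4,5}: no change
So after constraint 2: D(Z) = {3,4}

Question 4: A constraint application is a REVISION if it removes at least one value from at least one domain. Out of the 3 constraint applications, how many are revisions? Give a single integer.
Answer: 2

Derivation:
Constraint 1 (Z + U = Y) on D(Z)={3,4,7,8} D(U)={4,5,7,8} D(Y)={3,5,6,7,8}: Z {3,4,7,8}->{3,4}; U {4,5,7,8}->{4,5}; Y {3,5,6,7,8}->{7,8} => REVISION
Constraint 2 (Z < U) on D(Z)={3,4} D(U)={4,5}: no change => not a revision
Constraint 3 (Y + V = Z) on D(Y)={7,8} D(V)={3,5,6,7,8} D(Z)={3,4}: Y {7,8}->{}; V {3,5,6,7,8}->{}; Z {3,4}->{} => REVISION
Total revisions = 2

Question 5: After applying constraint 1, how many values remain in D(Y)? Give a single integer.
Answer: 2

Derivation:
Constraint 1 (Z + U = Y) on D(Z)={3,4,7,8} D(U)={4,5,7,8} D(Y)={3,5,6,7,8}: Z {3,4,7,8}->{3,4}; U {4,5,7,8}->{4,5}; Y {3,5,6,7,8}->{7,8}
So after constraint 1: D(Y)={7,8}, size = 2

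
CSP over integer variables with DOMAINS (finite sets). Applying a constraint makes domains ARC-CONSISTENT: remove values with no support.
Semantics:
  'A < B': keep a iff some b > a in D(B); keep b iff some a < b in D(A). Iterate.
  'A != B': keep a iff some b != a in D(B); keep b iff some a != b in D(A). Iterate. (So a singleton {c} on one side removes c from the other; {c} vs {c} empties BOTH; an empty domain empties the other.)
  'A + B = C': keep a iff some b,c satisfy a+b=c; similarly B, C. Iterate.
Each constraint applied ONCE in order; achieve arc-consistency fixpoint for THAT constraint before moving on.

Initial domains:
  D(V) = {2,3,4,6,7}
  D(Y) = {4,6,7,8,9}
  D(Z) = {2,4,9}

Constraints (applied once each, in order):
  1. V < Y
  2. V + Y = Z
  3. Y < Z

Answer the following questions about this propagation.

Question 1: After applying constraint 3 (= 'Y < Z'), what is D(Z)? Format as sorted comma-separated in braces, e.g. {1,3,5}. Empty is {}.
Constraint 1 (V < Y) on D(V)={2,3,4,6,7} D(Y)={4,6,7,8,9}: no change
Constraint 2 (V + Y = Z) on D(V)={2,3,4,6,7} D(Y)={4,6,7,8,9} D(Z)={2,4,9}: V {2,3,4,6,7}->{2,3}; Y {4,6,7,8,9}->{6,7}; Z {2,4,9}->{9}
Constraint 3 (Y < Z) on D(Y)={6,7} D(Z)={9}: no change
So after constraint 3: D(Z) = {9}

Answer: {9}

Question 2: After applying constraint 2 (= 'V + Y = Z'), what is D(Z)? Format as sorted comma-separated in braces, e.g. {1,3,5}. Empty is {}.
Answer: {9}

Derivation:
Constraint 1 (V < Y) on D(V)={2,3,4,6,7} D(Y)={4,6,7,8,9}: no change
Constraint 2 (V + Y = Z) on D(V)={2,3,4,6,7} D(Y)={4,6,7,8,9} D(Z)={2,4,9}: V {2,3,4,6,7}->{2,3}; Y {4,6,7,8,9}->{6,7}; Z {2,4,9}->{9}
So after constraint 2: D(Z) = {9}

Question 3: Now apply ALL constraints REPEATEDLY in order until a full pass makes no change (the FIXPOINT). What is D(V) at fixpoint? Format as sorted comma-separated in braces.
Answer: {2,3}

Derivation:
pass 0 (initial): D(V)={2,3,4,6,7}
pass 1: V {2,3,4,6,7}->{2,3}; Y {4,6,7,8,9}->{6,7}; Z {2,4,9}->{9}
pass 2: no change
Fixpoint after 2 passes: D(V) = {2,3}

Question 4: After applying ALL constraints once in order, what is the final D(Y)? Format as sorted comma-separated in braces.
Answer: {6,7}

Derivation:
Constraint 1 (V < Y) on D(V)={2,3,4,6,7} D(Y)={4,6,7,8,9}: no change
Constraint 2 (V + Y = Z) on D(V)={2,3,4,6,7} D(Y)={4,6,7,8,9} D(Z)={2,4,9}: V {2,3,4,6,7}->{2,3}; Y {4,6,7,8,9}->{6,7}; Z {2,4,9}->{9}
Constraint 3 (Y < Z) on D(Y)={6,7} D(Z)={9}: no change
So after all 3 constraints: D(Y) = {6,7}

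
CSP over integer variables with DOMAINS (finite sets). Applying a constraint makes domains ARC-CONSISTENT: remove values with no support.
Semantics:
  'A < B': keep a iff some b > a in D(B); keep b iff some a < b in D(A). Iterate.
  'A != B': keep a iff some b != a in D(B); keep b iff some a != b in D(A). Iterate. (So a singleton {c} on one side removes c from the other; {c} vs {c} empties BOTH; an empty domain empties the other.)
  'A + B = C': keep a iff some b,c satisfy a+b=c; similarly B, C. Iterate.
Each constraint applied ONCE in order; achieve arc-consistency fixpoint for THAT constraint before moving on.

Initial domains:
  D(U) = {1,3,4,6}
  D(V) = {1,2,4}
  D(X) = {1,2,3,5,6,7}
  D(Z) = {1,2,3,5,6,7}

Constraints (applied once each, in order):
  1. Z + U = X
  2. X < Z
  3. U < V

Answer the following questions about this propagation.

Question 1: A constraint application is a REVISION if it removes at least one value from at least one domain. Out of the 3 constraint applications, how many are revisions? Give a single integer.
Constraint 1 (Z + U = X) on D(Z)={1,2,3,5,6,7} D(U)={1,3,4,6} D(X)={1,2,3,5,6,7}: Z {1,2,3,5,6,7}->{1,2,3,5,6}; X {1,2,3,5,6,7}->{2,3,5,6,7} => REVISION
Constraint 2 (X < Z) on D(X)={2,3,5,6,7} D(Z)={1,2,3,5,6}: X {2,3,5,6,7}->{2,3,5}; Z {1,2,3,5,6}->{3,5,6} => REVISION
Constraint 3 (U < V) on D(U)={1,3,4,6} D(V)={1,2,4}: U {1,3,4,6}->{1,3}; V {1,2,4}->{2,4} => REVISION
Total revisions = 3

Answer: 3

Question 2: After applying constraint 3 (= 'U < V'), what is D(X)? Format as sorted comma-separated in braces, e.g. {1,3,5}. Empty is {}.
Answer: {2,3,5}

Derivation:
Constraint 1 (Z + U = X) on D(Z)={1,2,3,5,6,7} D(U)={1,3,4,6} D(X)={1,2,3,5,6,7}: Z {1,2,3,5,6,7}->{1,2,3,5,6}; X {1,2,3,5,6,7}->{2,3,5,6,7}
Constraint 2 (X < Z) on D(X)={2,3,5,6,7} D(Z)={1,2,3,5,6}: X {2,3,5,6,7}->{2,3,5}; Z {1,2,3,5,6}->{3,5,6}
Constraint 3 (U < V) on D(U)={1,3,4,6} D(V)={1,2,4}: U {1,3,4,6}->{1,3}; V {1,2,4}->{2,4}
So after constraint 3: D(X) = {2,3,5}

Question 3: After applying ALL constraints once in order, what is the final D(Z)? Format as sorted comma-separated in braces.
Answer: {3,5,6}

Derivation:
Constraint 1 (Z + U = X) on D(Z)={1,2,3,5,6,7} D(U)={1,3,4,6} D(X)={1,2,3,5,6,7}: Z {1,2,3,5,6,7}->{1,2,3,5,6}; X {1,2,3,5,6,7}->{2,3,5,6,7}
Constraint 2 (X < Z) on D(X)={2,3,5,6,7} D(Z)={1,2,3,5,6}: X {2,3,5,6,7}->{2,3,5}; Z {1,2,3,5,6}->{3,5,6}
Constraint 3 (U < V) on D(U)={1,3,4,6} D(V)={1,2,4}: U {1,3,4,6}->{1,3}; V {1,2,4}->{2,4}
So after all 3 constraints: D(Z) = {3,5,6}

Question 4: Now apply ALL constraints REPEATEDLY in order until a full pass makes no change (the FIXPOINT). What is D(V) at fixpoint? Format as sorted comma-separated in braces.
pass 0 (initial): D(V)={1,2,4}
pass 1: U {1,3,4,6}->{1,3}; V {1,2,4}->{2,4}; X {1,2,3,5,6,7}->{2,3,5}; Z {1,2,3,5,6,7}->{3,5,6}
pass 2: U {1,3}->{}; V {2,4}->{}; X {2,3,5}->{}; Z {3,5,6}->{}
pass 3: no change
Fixpoint after 3 passes: D(V) = {}

Answer: {}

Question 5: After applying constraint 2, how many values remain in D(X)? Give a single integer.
Answer: 3

Derivation:
Constraint 1 (Z + U = X) on D(Z)={1,2,3,5,6,7} D(U)={1,3,4,6} D(X)={1,2,3,5,6,7}: Z {1,2,3,5,6,7}->{1,2,3,5,6}; X {1,2,3,5,6,7}->{2,3,5,6,7}
Constraint 2 (X < Z) on D(X)={2,3,5,6,7} D(Z)={1,2,3,5,6}: X {2,3,5,6,7}->{2,3,5}; Z {1,2,3,5,6}->{3,5,6}
So after constraint 2: D(X)={2,3,5}, size = 3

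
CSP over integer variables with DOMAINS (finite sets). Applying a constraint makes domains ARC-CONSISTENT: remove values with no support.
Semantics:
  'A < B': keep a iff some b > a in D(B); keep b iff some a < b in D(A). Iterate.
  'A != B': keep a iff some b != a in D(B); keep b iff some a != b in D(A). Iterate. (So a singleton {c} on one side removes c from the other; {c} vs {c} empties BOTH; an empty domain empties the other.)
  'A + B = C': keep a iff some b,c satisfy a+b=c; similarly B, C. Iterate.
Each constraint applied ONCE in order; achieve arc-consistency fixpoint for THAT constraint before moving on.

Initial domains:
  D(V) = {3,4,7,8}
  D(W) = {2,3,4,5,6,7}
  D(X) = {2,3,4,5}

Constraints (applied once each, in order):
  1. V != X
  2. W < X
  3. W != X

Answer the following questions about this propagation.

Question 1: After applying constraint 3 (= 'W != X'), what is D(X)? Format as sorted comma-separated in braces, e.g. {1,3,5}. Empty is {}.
Answer: {3,4,5}

Derivation:
Constraint 1 (V != X) on D(V)={3,4,7,8} D(X)={2,3,4,5}: no change
Constraint 2 (W < X) on D(W)={2,3,4,5,6,7} D(X)={2,3,4,5}: W {2,3,4,5,6,7}->{2,3,4}; X {2,3,4,5}->{3,4,5}
Constraint 3 (W != X) on D(W)={2,3,4} D(X)={3,4,5}: no change
So after constraint 3: D(X) = {3,4,5}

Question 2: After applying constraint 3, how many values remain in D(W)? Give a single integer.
Constraint 1 (V != X) on D(V)={3,4,7,8} D(X)={2,3,4,5}: no change
Constraint 2 (W < X) on D(W)={2,3,4,5,6,7} D(X)={2,3,4,5}: W {2,3,4,5,6,7}->{2,3,4}; X {2,3,4,5}->{3,4,5}
Constraint 3 (W != X) on D(W)={2,3,4} D(X)={3,4,5}: no change
So after constraint 3: D(W)={2,3,4}, size = 3

Answer: 3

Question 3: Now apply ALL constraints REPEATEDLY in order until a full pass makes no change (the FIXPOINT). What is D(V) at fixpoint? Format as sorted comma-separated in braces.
pass 0 (initial): D(V)={3,4,7,8}
pass 1: W {2,3,4,5,6,7}->{2,3,4}; X {2,3,4,5}->{3,4,5}
pass 2: no change
Fixpoint after 2 passes: D(V) = {3,4,7,8}

Answer: {3,4,7,8}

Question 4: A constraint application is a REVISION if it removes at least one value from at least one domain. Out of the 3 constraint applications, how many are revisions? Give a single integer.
Constraint 1 (V != X) on D(V)={3,4,7,8} D(X)={2,3,4,5}: no change => not a revision
Constraint 2 (W < X) on D(W)={2,3,4,5,6,7} D(X)={2,3,4,5}: W {2,3,4,5,6,7}->{2,3,4}; X {2,3,4,5}->{3,4,5} => REVISION
Constraint 3 (W != X) on D(W)={2,3,4} D(X)={3,4,5}: no change => not a revision
Total revisions = 1

Answer: 1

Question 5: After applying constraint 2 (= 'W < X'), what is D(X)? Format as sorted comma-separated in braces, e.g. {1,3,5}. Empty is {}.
Answer: {3,4,5}

Derivation:
Constraint 1 (V != X) on D(V)={3,4,7,8} D(X)={2,3,4,5}: no change
Constraint 2 (W < X) on D(W)={2,3,4,5,6,7} D(X)={2,3,4,5}: W {2,3,4,5,6,7}->{2,3,4}; X {2,3,4,5}->{3,4,5}
So after constraint 2: D(X) = {3,4,5}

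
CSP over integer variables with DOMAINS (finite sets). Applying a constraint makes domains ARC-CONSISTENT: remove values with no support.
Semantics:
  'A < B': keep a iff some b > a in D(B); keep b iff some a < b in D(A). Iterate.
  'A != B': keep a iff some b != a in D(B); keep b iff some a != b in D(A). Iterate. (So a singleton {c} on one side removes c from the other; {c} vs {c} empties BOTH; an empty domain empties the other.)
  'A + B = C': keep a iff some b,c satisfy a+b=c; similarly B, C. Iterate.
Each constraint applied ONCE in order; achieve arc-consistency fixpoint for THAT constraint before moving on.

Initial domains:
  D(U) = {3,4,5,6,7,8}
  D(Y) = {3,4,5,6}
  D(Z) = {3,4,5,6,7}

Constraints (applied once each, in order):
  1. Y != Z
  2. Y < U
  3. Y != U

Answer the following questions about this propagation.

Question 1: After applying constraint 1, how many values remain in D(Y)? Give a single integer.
Constraint 1 (Y != Z) on D(Y)={3,4,5,6} D(Z)={3,4,5,6,7}: no change
So after constraint 1: D(Y)={3,4,5,6}, size = 4

Answer: 4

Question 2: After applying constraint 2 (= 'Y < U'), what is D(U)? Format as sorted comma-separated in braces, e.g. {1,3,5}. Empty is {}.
Answer: {4,5,6,7,8}

Derivation:
Constraint 1 (Y != Z) on D(Y)={3,4,5,6} D(Z)={3,4,5,6,7}: no change
Constraint 2 (Y < U) on D(Y)={3,4,5,6} D(U)={3,4,5,6,7,8}: U {3,4,5,6,7,8}->{4,5,6,7,8}
So after constraint 2: D(U) = {4,5,6,7,8}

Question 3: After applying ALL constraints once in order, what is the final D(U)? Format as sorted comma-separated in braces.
Answer: {4,5,6,7,8}

Derivation:
Constraint 1 (Y != Z) on D(Y)={3,4,5,6} D(Z)={3,4,5,6,7}: no change
Constraint 2 (Y < U) on D(Y)={3,4,5,6} D(U)={3,4,5,6,7,8}: U {3,4,5,6,7,8}->{4,5,6,7,8}
Constraint 3 (Y != U) on D(Y)={3,4,5,6} D(U)={4,5,6,7,8}: no change
So after all 3 constraints: D(U) = {4,5,6,7,8}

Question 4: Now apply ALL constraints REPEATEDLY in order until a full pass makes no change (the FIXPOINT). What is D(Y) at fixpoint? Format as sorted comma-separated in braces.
pass 0 (initial): D(Y)={3,4,5,6}
pass 1: U {3,4,5,6,7,8}->{4,5,6,7,8}
pass 2: no change
Fixpoint after 2 passes: D(Y) = {3,4,5,6}

Answer: {3,4,5,6}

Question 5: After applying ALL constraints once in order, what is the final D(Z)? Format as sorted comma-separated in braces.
Answer: {3,4,5,6,7}

Derivation:
Constraint 1 (Y != Z) on D(Y)={3,4,5,6} D(Z)={3,4,5,6,7}: no change
Constraint 2 (Y < U) on D(Y)={3,4,5,6} D(U)={3,4,5,6,7,8}: U {3,4,5,6,7,8}->{4,5,6,7,8}
Constraint 3 (Y != U) on D(Y)={3,4,5,6} D(U)={4,5,6,7,8}: no change
So after all 3 constraints: D(Z) = {3,4,5,6,7}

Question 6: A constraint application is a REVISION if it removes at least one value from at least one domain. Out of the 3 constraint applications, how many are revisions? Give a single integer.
Constraint 1 (Y != Z) on D(Y)={3,4,5,6} D(Z)={3,4,5,6,7}: no change => not a revision
Constraint 2 (Y < U) on D(Y)={3,4,5,6} D(U)={3,4,5,6,7,8}: U {3,4,5,6,7,8}->{4,5,6,7,8} => REVISION
Constraint 3 (Y != U) on D(Y)={3,4,5,6} D(U)={4,5,6,7,8}: no change => not a revision
Total revisions = 1

Answer: 1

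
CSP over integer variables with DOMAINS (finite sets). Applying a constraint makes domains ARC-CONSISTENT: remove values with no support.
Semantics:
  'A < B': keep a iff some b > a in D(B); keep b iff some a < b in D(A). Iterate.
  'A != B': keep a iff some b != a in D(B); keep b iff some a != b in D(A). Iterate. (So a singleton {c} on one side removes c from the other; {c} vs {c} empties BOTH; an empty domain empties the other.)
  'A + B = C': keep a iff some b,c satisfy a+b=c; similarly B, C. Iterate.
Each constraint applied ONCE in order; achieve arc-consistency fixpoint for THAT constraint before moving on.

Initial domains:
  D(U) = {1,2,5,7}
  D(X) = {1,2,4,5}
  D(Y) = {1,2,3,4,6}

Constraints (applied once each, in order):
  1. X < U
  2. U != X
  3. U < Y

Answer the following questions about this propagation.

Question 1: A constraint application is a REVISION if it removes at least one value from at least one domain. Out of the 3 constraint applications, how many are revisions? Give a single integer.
Answer: 2

Derivation:
Constraint 1 (X < U) on D(X)={1,2,4,5} D(U)={1,2,5,7}: U {1,2,5,7}->{2,5,7} => REVISION
Constraint 2 (U != X) on D(U)={2,5,7} D(X)={1,2,4,5}: no change => not a revision
Constraint 3 (U < Y) on D(U)={2,5,7} D(Y)={1,2,3,4,6}: U {2,5,7}->{2,5}; Y {1,2,3,4,6}->{3,4,6} => REVISION
Total revisions = 2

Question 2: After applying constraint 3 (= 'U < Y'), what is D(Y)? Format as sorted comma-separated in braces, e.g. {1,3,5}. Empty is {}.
Answer: {3,4,6}

Derivation:
Constraint 1 (X < U) on D(X)={1,2,4,5} D(U)={1,2,5,7}: U {1,2,5,7}->{2,5,7}
Constraint 2 (U != X) on D(U)={2,5,7} D(X)={1,2,4,5}: no change
Constraint 3 (U < Y) on D(U)={2,5,7} D(Y)={1,2,3,4,6}: U {2,5,7}->{2,5}; Y {1,2,3,4,6}->{3,4,6}
So after constraint 3: D(Y) = {3,4,6}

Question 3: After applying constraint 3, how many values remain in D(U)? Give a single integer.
Answer: 2

Derivation:
Constraint 1 (X < U) on D(X)={1,2,4,5} D(U)={1,2,5,7}: U {1,2,5,7}->{2,5,7}
Constraint 2 (U != X) on D(U)={2,5,7} D(X)={1,2,4,5}: no change
Constraint 3 (U < Y) on D(U)={2,5,7} D(Y)={1,2,3,4,6}: U {2,5,7}->{2,5}; Y {1,2,3,4,6}->{3,4,6}
So after constraint 3: D(U)={2,5}, size = 2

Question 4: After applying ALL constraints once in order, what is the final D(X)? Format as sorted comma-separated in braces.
Answer: {1,2,4,5}

Derivation:
Constraint 1 (X < U) on D(X)={1,2,4,5} D(U)={1,2,5,7}: U {1,2,5,7}->{2,5,7}
Constraint 2 (U != X) on D(U)={2,5,7} D(X)={1,2,4,5}: no change
Constraint 3 (U < Y) on D(U)={2,5,7} D(Y)={1,2,3,4,6}: U {2,5,7}->{2,5}; Y {1,2,3,4,6}->{3,4,6}
So after all 3 constraints: D(X) = {1,2,4,5}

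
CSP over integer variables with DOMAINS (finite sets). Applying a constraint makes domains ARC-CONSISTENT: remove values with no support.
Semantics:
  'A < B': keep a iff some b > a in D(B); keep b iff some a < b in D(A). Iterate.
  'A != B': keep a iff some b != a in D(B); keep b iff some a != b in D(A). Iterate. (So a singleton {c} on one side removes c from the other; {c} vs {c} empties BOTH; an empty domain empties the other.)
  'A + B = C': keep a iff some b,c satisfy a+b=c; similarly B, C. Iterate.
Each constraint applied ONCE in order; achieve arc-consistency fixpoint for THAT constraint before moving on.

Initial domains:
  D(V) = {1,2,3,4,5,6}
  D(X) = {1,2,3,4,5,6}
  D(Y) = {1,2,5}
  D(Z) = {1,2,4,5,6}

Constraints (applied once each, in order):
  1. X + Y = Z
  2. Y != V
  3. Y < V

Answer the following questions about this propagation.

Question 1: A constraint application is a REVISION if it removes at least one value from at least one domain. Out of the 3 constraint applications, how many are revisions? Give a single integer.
Answer: 2

Derivation:
Constraint 1 (X + Y = Z) on D(X)={1,2,3,4,5,6} D(Y)={1,2,5} D(Z)={1,2,4,5,6}: X {1,2,3,4,5,6}->{1,2,3,4,5}; Z {1,2,4,5,6}->{2,4,5,6} => REVISION
Constraint 2 (Y != V) on D(Y)={1,2,5} D(V)={1,2,3,4,5,6}: no change => not a revision
Constraint 3 (Y < V) on D(Y)={1,2,5} D(V)={1,2,3,4,5,6}: V {1,2,3,4,5,6}->{2,3,4,5,6} => REVISION
Total revisions = 2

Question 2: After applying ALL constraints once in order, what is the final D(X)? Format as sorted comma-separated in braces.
Answer: {1,2,3,4,5}

Derivation:
Constraint 1 (X + Y = Z) on D(X)={1,2,3,4,5,6} D(Y)={1,2,5} D(Z)={1,2,4,5,6}: X {1,2,3,4,5,6}->{1,2,3,4,5}; Z {1,2,4,5,6}->{2,4,5,6}
Constraint 2 (Y != V) on D(Y)={1,2,5} D(V)={1,2,3,4,5,6}: no change
Constraint 3 (Y < V) on D(Y)={1,2,5} D(V)={1,2,3,4,5,6}: V {1,2,3,4,5,6}->{2,3,4,5,6}
So after all 3 constraints: D(X) = {1,2,3,4,5}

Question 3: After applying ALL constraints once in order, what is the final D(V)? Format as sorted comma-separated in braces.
Answer: {2,3,4,5,6}

Derivation:
Constraint 1 (X + Y = Z) on D(X)={1,2,3,4,5,6} D(Y)={1,2,5} D(Z)={1,2,4,5,6}: X {1,2,3,4,5,6}->{1,2,3,4,5}; Z {1,2,4,5,6}->{2,4,5,6}
Constraint 2 (Y != V) on D(Y)={1,2,5} D(V)={1,2,3,4,5,6}: no change
Constraint 3 (Y < V) on D(Y)={1,2,5} D(V)={1,2,3,4,5,6}: V {1,2,3,4,5,6}->{2,3,4,5,6}
So after all 3 constraints: D(V) = {2,3,4,5,6}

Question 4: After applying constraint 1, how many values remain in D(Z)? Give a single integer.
Constraint 1 (X + Y = Z) on D(X)={1,2,3,4,5,6} D(Y)={1,2,5} D(Z)={1,2,4,5,6}: X {1,2,3,4,5,6}->{1,2,3,4,5}; Z {1,2,4,5,6}->{2,4,5,6}
So after constraint 1: D(Z)={2,4,5,6}, size = 4

Answer: 4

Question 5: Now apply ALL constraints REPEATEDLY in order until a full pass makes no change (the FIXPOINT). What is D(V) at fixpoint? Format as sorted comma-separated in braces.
Answer: {2,3,4,5,6}

Derivation:
pass 0 (initial): D(V)={1,2,3,4,5,6}
pass 1: V {1,2,3,4,5,6}->{2,3,4,5,6}; X {1,2,3,4,5,6}->{1,2,3,4,5}; Z {1,2,4,5,6}->{2,4,5,6}
pass 2: no change
Fixpoint after 2 passes: D(V) = {2,3,4,5,6}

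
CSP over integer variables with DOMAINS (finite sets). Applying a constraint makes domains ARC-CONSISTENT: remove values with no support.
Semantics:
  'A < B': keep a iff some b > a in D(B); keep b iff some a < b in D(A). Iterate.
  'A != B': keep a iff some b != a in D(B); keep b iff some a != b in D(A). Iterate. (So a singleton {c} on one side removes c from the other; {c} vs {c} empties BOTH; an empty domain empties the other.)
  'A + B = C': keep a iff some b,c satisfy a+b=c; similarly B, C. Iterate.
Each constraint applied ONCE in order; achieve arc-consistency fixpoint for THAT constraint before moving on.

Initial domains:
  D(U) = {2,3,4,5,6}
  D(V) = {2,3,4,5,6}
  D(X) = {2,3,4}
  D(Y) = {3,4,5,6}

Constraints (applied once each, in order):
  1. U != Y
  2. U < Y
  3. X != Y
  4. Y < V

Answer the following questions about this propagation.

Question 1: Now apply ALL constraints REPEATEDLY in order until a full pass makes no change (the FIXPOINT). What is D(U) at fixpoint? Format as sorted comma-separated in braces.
pass 0 (initial): D(U)={2,3,4,5,6}
pass 1: U {2,3,4,5,6}->{2,3,4,5}; V {2,3,4,5,6}->{4,5,6}; Y {3,4,5,6}->{3,4,5}
pass 2: U {2,3,4,5}->{2,3,4}
pass 3: no change
Fixpoint after 3 passes: D(U) = {2,3,4}

Answer: {2,3,4}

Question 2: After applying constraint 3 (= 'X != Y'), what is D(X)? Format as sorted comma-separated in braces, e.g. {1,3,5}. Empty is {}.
Constraint 1 (U != Y) on D(U)={2,3,4,5,6} D(Y)={3,4,5,6}: no change
Constraint 2 (U < Y) on D(U)={2,3,4,5,6} D(Y)={3,4,5,6}: U {2,3,4,5,6}->{2,3,4,5}
Constraint 3 (X != Y) on D(X)={2,3,4} D(Y)={3,4,5,6}: no change
So after constraint 3: D(X) = {2,3,4}

Answer: {2,3,4}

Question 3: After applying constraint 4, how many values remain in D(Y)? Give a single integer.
Constraint 1 (U != Y) on D(U)={2,3,4,5,6} D(Y)={3,4,5,6}: no change
Constraint 2 (U < Y) on D(U)={2,3,4,5,6} D(Y)={3,4,5,6}: U {2,3,4,5,6}->{2,3,4,5}
Constraint 3 (X != Y) on D(X)={2,3,4} D(Y)={3,4,5,6}: no change
Constraint 4 (Y < V) on D(Y)={3,4,5,6} D(V)={2,3,4,5,6}: Y {3,4,5,6}->{3,4,5}; V {2,3,4,5,6}->{4,5,6}
So after constraint 4: D(Y)={3,4,5}, size = 3

Answer: 3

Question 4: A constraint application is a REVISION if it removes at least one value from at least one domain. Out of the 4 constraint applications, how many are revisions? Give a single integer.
Answer: 2

Derivation:
Constraint 1 (U != Y) on D(U)={2,3,4,5,6} D(Y)={3,4,5,6}: no change => not a revision
Constraint 2 (U < Y) on D(U)={2,3,4,5,6} D(Y)={3,4,5,6}: U {2,3,4,5,6}->{2,3,4,5} => REVISION
Constraint 3 (X != Y) on D(X)={2,3,4} D(Y)={3,4,5,6}: no change => not a revision
Constraint 4 (Y < V) on D(Y)={3,4,5,6} D(V)={2,3,4,5,6}: Y {3,4,5,6}->{3,4,5}; V {2,3,4,5,6}->{4,5,6} => REVISION
Total revisions = 2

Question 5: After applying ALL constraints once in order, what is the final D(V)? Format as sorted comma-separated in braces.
Answer: {4,5,6}

Derivation:
Constraint 1 (U != Y) on D(U)={2,3,4,5,6} D(Y)={3,4,5,6}: no change
Constraint 2 (U < Y) on D(U)={2,3,4,5,6} D(Y)={3,4,5,6}: U {2,3,4,5,6}->{2,3,4,5}
Constraint 3 (X != Y) on D(X)={2,3,4} D(Y)={3,4,5,6}: no change
Constraint 4 (Y < V) on D(Y)={3,4,5,6} D(V)={2,3,4,5,6}: Y {3,4,5,6}->{3,4,5}; V {2,3,4,5,6}->{4,5,6}
So after all 4 constraints: D(V) = {4,5,6}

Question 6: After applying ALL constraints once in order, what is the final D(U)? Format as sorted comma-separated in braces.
Answer: {2,3,4,5}

Derivation:
Constraint 1 (U != Y) on D(U)={2,3,4,5,6} D(Y)={3,4,5,6}: no change
Constraint 2 (U < Y) on D(U)={2,3,4,5,6} D(Y)={3,4,5,6}: U {2,3,4,5,6}->{2,3,4,5}
Constraint 3 (X != Y) on D(X)={2,3,4} D(Y)={3,4,5,6}: no change
Constraint 4 (Y < V) on D(Y)={3,4,5,6} D(V)={2,3,4,5,6}: Y {3,4,5,6}->{3,4,5}; V {2,3,4,5,6}->{4,5,6}
So after all 4 constraints: D(U) = {2,3,4,5}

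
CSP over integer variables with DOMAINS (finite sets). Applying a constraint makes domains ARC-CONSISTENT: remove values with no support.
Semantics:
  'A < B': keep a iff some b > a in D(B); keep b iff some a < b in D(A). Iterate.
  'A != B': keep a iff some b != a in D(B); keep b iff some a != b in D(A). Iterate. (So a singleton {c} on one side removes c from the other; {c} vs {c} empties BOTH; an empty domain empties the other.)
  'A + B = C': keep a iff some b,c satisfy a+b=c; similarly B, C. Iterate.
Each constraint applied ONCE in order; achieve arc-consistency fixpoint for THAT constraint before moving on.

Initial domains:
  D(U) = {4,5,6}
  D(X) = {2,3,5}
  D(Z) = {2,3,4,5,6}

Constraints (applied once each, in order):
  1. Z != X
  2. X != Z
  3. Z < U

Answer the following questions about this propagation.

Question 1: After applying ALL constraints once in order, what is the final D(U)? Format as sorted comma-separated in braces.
Constraint 1 (Z != X) on D(Z)={2,3,4,5,6} D(X)={2,3,5}: no change
Constraint 2 (X != Z) on D(X)={2,3,5} D(Z)={2,3,4,5,6}: no change
Constraint 3 (Z < U) on D(Z)={2,3,4,5,6} D(U)={4,5,6}: Z {2,3,4,5,6}->{2,3,4,5}
So after all 3 constraints: D(U) = {4,5,6}

Answer: {4,5,6}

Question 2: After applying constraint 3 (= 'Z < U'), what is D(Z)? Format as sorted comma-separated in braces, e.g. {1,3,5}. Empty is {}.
Constraint 1 (Z != X) on D(Z)={2,3,4,5,6} D(X)={2,3,5}: no change
Constraint 2 (X != Z) on D(X)={2,3,5} D(Z)={2,3,4,5,6}: no change
Constraint 3 (Z < U) on D(Z)={2,3,4,5,6} D(U)={4,5,6}: Z {2,3,4,5,6}->{2,3,4,5}
So after constraint 3: D(Z) = {2,3,4,5}

Answer: {2,3,4,5}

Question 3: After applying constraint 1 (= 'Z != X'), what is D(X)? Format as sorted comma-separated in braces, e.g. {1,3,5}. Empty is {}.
Answer: {2,3,5}

Derivation:
Constraint 1 (Z != X) on D(Z)={2,3,4,5,6} D(X)={2,3,5}: no change
So after constraint 1: D(X) = {2,3,5}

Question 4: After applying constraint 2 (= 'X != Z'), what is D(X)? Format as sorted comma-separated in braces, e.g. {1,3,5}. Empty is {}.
Constraint 1 (Z != X) on D(Z)={2,3,4,5,6} D(X)={2,3,5}: no change
Constraint 2 (X != Z) on D(X)={2,3,5} D(Z)={2,3,4,5,6}: no change
So after constraint 2: D(X) = {2,3,5}

Answer: {2,3,5}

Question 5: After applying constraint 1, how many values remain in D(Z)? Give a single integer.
Answer: 5

Derivation:
Constraint 1 (Z != X) on D(Z)={2,3,4,5,6} D(X)={2,3,5}: no change
So after constraint 1: D(Z)={2,3,4,5,6}, size = 5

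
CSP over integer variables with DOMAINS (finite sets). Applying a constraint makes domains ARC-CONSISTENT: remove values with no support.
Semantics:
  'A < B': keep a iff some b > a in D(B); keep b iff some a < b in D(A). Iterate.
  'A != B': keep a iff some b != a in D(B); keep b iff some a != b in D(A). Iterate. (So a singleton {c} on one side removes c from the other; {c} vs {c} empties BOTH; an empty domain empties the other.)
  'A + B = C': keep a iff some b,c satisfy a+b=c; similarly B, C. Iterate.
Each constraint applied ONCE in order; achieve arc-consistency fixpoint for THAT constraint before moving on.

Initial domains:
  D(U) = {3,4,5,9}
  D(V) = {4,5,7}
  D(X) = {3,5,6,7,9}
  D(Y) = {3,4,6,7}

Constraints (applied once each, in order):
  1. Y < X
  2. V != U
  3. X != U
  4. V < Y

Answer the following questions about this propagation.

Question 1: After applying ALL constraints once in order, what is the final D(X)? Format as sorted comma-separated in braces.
Constraint 1 (Y < X) on D(Y)={3,4,6,7} D(X)={3,5,6,7,9}: X {3,5,6,7,9}->{5,6,7,9}
Constraint 2 (V != U) on D(V)={4,5,7} D(U)={3,4,5,9}: no change
Constraint 3 (X != U) on D(X)={5,6,7,9} D(U)={3,4,5,9}: no change
Constraint 4 (V < Y) on D(V)={4,5,7} D(Y)={3,4,6,7}: V {4,5,7}->{4,5}; Y {3,4,6,7}->{6,7}
So after all 4 constraints: D(X) = {5,6,7,9}

Answer: {5,6,7,9}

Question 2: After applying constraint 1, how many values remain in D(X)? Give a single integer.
Constraint 1 (Y < X) on D(Y)={3,4,6,7} D(X)={3,5,6,7,9}: X {3,5,6,7,9}->{5,6,7,9}
So after constraint 1: D(X)={5,6,7,9}, size = 4

Answer: 4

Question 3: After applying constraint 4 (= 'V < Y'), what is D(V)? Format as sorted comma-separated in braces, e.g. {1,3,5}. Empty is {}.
Answer: {4,5}

Derivation:
Constraint 1 (Y < X) on D(Y)={3,4,6,7} D(X)={3,5,6,7,9}: X {3,5,6,7,9}->{5,6,7,9}
Constraint 2 (V != U) on D(V)={4,5,7} D(U)={3,4,5,9}: no change
Constraint 3 (X != U) on D(X)={5,6,7,9} D(U)={3,4,5,9}: no change
Constraint 4 (V < Y) on D(V)={4,5,7} D(Y)={3,4,6,7}: V {4,5,7}->{4,5}; Y {3,4,6,7}->{6,7}
So after constraint 4: D(V) = {4,5}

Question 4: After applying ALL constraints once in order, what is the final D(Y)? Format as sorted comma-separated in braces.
Constraint 1 (Y < X) on D(Y)={3,4,6,7} D(X)={3,5,6,7,9}: X {3,5,6,7,9}->{5,6,7,9}
Constraint 2 (V != U) on D(V)={4,5,7} D(U)={3,4,5,9}: no change
Constraint 3 (X != U) on D(X)={5,6,7,9} D(U)={3,4,5,9}: no change
Constraint 4 (V < Y) on D(V)={4,5,7} D(Y)={3,4,6,7}: V {4,5,7}->{4,5}; Y {3,4,6,7}->{6,7}
So after all 4 constraints: D(Y) = {6,7}

Answer: {6,7}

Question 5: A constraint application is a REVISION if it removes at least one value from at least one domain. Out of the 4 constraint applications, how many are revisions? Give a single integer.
Constraint 1 (Y < X) on D(Y)={3,4,6,7} D(X)={3,5,6,7,9}: X {3,5,6,7,9}->{5,6,7,9} => REVISION
Constraint 2 (V != U) on D(V)={4,5,7} D(U)={3,4,5,9}: no change => not a revision
Constraint 3 (X != U) on D(X)={5,6,7,9} D(U)={3,4,5,9}: no change => not a revision
Constraint 4 (V < Y) on D(V)={4,5,7} D(Y)={3,4,6,7}: V {4,5,7}->{4,5}; Y {3,4,6,7}->{6,7} => REVISION
Total revisions = 2

Answer: 2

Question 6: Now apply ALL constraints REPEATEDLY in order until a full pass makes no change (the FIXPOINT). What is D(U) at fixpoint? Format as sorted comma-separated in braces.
Answer: {3,4,5,9}

Derivation:
pass 0 (initial): D(U)={3,4,5,9}
pass 1: V {4,5,7}->{4,5}; X {3,5,6,7,9}->{5,6,7,9}; Y {3,4,6,7}->{6,7}
pass 2: X {5,6,7,9}->{7,9}
pass 3: no change
Fixpoint after 3 passes: D(U) = {3,4,5,9}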